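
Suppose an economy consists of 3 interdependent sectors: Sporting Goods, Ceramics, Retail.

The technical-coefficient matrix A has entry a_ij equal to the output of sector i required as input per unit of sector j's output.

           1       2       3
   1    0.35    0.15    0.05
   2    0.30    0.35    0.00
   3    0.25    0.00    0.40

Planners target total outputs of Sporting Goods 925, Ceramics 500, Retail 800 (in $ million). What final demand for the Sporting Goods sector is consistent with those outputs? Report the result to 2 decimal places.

d_1 = 486.25

I − A =
  [   0.65    -0.15    -0.05]
  [  -0.30     0.65     0.00]
  [  -0.25     0.00     0.60]
d = (I − A) x:
  d_1 = (+0.65)·925 + (-0.15)·500 + (-0.05)·800 = 486.25
  d_2 = (-0.30)·925 + (+0.65)·500 + (+0.00)·800 = 47.50
  d_3 = (-0.25)·925 + (+0.00)·500 + (+0.60)·800 = 248.75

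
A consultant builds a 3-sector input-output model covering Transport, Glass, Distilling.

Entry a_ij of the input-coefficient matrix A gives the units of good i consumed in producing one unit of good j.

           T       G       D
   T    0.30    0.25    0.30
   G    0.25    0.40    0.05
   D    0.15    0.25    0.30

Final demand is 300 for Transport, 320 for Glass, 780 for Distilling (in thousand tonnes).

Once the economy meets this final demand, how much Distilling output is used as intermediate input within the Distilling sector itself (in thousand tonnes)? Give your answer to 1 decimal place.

z_DD = 607.5

I − A =
  [   0.70    -0.25    -0.30]
  [  -0.25     0.60    -0.05]
  [  -0.15    -0.25     0.70]
Cofactors of I−A, C_ij = (−1)^(i+j)·(minor ij) (rows/columns in the sector order above):
  C_11 = (0.60)(0.70) − (-0.05)(-0.25) = 0.4075
  C_12 = −[(-0.25)(0.70) − (-0.05)(-0.15)] = 0.1825
  C_13 = (-0.25)(-0.25) − (0.60)(-0.15) = 0.1525
  C_21 = −[(-0.25)(0.70) − (-0.30)(-0.25)] = 0.2500
  C_22 = (0.70)(0.70) − (-0.30)(-0.15) = 0.4450
  C_23 = −[(0.70)(-0.25) − (-0.25)(-0.15)] = 0.2125
  C_31 = (-0.25)(-0.05) − (-0.30)(0.60) = 0.1925
  C_32 = −[(0.70)(-0.05) − (-0.30)(-0.25)] = 0.1100
  C_33 = (0.70)(0.60) − (-0.25)(-0.25) = 0.3575
det(I−A) = Σ_j (I−A)_1j·C_1j = (0.70)(0.4075) + (-0.25)(0.1825) + (-0.30)(0.1525) = 0.193875
adj(I−A) = Cᵀ =
  [ 0.4075   0.2500   0.1925]
  [ 0.1825   0.4450   0.1100]
  [ 0.1525   0.2125   0.3575]
(I − A)⁻¹ = adj(I−A) / det(I−A) ≈
  [   2.1019     1.2895     0.9929]
  [   0.9413     2.2953     0.5674]
  [   0.7866     1.0961     1.8440]
First solve x = (I − A)⁻¹ d = adj(I−A)·d / det(I−A); in particular x_D = (0.1525·300 + 0.2125·320 + 0.3575·780) / 0.193875 = 392.60 / 0.193875 ≈ 2025.016.
Intermediate flow from D to D: z_DD = a_DD · x_D = 0.30 × 392.60 / 0.193875 = 117.78 / 0.193875 ≈ 607.5.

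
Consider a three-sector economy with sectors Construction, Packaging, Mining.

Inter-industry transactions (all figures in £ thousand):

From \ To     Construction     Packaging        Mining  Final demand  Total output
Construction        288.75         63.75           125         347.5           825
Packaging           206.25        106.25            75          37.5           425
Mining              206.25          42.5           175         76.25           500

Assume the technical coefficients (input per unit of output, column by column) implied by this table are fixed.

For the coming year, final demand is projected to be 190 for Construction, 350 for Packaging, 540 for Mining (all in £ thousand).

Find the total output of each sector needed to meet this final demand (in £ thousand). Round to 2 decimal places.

Technical coefficients a_ij = z_ij / X_j:
  a_11 = 288.75/825 = 0.35, a_21 = 206.25/825 = 0.25, a_31 = 206.25/825 = 0.25
  a_12 = 63.75/425 = 0.15, a_22 = 106.25/425 = 0.25, a_32 = 42.5/425 = 0.10
  a_13 = 125/500 = 0.25, a_23 = 75/500 = 0.15, a_33 = 175/500 = 0.35
I − A =
  [   0.65    -0.15    -0.25]
  [  -0.25     0.75    -0.15]
  [  -0.25    -0.10     0.65]
Cofactors of I−A, C_ij = (−1)^(i+j)·(minor ij) (rows/columns in the sector order above):
  C_11 = (0.75)(0.65) − (-0.15)(-0.10) = 0.4725
  C_12 = −[(-0.25)(0.65) − (-0.15)(-0.25)] = 0.2000
  C_13 = (-0.25)(-0.10) − (0.75)(-0.25) = 0.2125
  C_21 = −[(-0.15)(0.65) − (-0.25)(-0.10)] = 0.1225
  C_22 = (0.65)(0.65) − (-0.25)(-0.25) = 0.3600
  C_23 = −[(0.65)(-0.10) − (-0.15)(-0.25)] = 0.1025
  C_31 = (-0.15)(-0.15) − (-0.25)(0.75) = 0.2100
  C_32 = −[(0.65)(-0.15) − (-0.25)(-0.25)] = 0.1600
  C_33 = (0.65)(0.75) − (-0.15)(-0.25) = 0.4500
det(I−A) = Σ_j (I−A)_1j·C_1j = (0.65)(0.4725) + (-0.15)(0.2000) + (-0.25)(0.2125) = 0.2240
adj(I−A) = Cᵀ =
  [ 0.4725   0.1225   0.2100]
  [ 0.2000   0.3600   0.1600]
  [ 0.2125   0.1025   0.4500]
(I − A)⁻¹ = adj(I−A) / det(I−A) ≈
  [   2.1094     0.5469     0.9375]
  [   0.8929     1.6071     0.7143]
  [   0.9487     0.4576     2.0089]
x = (I − A)⁻¹ d = adj(I−A)·d / det(I−A), with det(I−A) = 0.2240:
  x_1 = (0.4725·190 + 0.1225·350 + 0.2100·540) / 0.2240 = 246.05 / 0.2240 ≈ 1098.44
  x_2 = (0.2000·190 + 0.3600·350 + 0.1600·540) / 0.2240 = 250.40 / 0.2240 ≈ 1117.86
  x_3 = (0.2125·190 + 0.1025·350 + 0.4500·540) / 0.2240 = 319.25 / 0.2240 ≈ 1425.22

x_1 = 1098.44, x_2 = 1117.86, x_3 = 1425.22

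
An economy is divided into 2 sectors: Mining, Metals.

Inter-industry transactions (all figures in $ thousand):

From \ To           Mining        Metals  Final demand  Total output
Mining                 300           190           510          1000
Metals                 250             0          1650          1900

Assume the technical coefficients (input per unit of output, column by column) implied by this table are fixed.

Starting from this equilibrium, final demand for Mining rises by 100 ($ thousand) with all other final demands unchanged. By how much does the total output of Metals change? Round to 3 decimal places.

Technical coefficients a_ij = z_ij / X_j:
  a_11 = 300/1000 = 0.30, a_21 = 250/1000 = 0.25
  a_12 = 190/1900 = 0.10, a_22 = 0/1900 = 0.00
I − A =
  [   0.70    -0.10]
  [  -0.25     1.00]
det(I−A) = (0.70)(1.00) − (-0.10)(-0.25) = 0.6750
adj(I−A) = [[1.00, 0.10], [0.25, 0.70]]
(I − A)⁻¹ = adj(I−A) / det(I−A) ≈
  [   1.4815     0.1481]
  [   0.3704     1.0370]
Δx = (I − A)⁻¹ Δd with Δd having +100 in the Mining component and 0 elsewhere.
So Δx_2 = L_21 · (+100), where L_21 = adj(I−A)_21 / det(I−A) = 0.25 / 0.6750.
Δx_2 = 0.25 × (+100) / 0.6750 = 25.00 / 0.6750 ≈ 37.037.

Δx_2 = 37.037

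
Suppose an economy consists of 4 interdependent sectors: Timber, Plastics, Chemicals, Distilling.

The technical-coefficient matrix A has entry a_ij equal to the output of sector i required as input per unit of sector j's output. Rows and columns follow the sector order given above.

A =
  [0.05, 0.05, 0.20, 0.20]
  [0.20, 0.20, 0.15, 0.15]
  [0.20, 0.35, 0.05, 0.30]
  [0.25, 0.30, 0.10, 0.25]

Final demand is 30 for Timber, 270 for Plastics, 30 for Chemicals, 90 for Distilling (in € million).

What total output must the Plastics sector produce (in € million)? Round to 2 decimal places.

I − A =
  [   0.95    -0.05    -0.20    -0.20]
  [  -0.20     0.80    -0.15    -0.15]
  [  -0.20    -0.35     0.95    -0.30]
  [  -0.25    -0.30    -0.10     0.75]
Compute the cofactors C_ij = (−1)^(i+j)·(3×3 minor ij) of I−A; the adjugate is their transpose:
adj(I−A) = Cᵀ =
  [ 0.445125   0.168625   0.142375   0.209375]
  [ 0.208875   0.551875   0.155125   0.228125]
  [ 0.254625   0.340625   0.465875   0.322375]
  [ 0.265875   0.322375   0.171625   0.615125]
det(I−A) = Σ_j (I−A)_1j·C_1j = (0.95)(0.445125) + (-0.05)(0.208875) + (-0.20)(0.254625) + (-0.20)(0.265875) = 0.308325
(I − A)⁻¹ = adj(I−A) / det(I−A) ≈
  [   1.4437     0.5469     0.4618     0.6791]
  [   0.6775     1.7899     0.5031     0.7399]
  [   0.8258     1.1048     1.5110     1.0456]
  [   0.8623     1.0456     0.5566     1.9951]
x = (I − A)⁻¹ d = adj(I−A)·d / det(I−A), with det(I−A) = 0.308325:
  x_T = (0.445125·30 + 0.168625·270 + 0.142375·30 + 0.209375·90) / 0.308325 = 81.9975 / 0.308325 ≈ 265.95
  x_P = (0.208875·30 + 0.551875·270 + 0.155125·30 + 0.228125·90) / 0.308325 = 180.4575 / 0.308325 ≈ 585.28
  x_C = (0.254625·30 + 0.340625·270 + 0.465875·30 + 0.322375·90) / 0.308325 = 142.5975 / 0.308325 ≈ 462.49
  x_D = (0.265875·30 + 0.322375·270 + 0.171625·30 + 0.615125·90) / 0.308325 = 155.5275 / 0.308325 ≈ 504.43

x_P = 585.28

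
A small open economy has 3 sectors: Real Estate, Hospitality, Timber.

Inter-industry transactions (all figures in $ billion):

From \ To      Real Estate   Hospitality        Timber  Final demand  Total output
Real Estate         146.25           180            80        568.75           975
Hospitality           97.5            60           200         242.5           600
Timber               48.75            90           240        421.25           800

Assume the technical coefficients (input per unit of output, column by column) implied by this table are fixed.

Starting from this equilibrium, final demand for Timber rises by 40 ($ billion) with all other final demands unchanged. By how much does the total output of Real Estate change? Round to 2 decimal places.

Δx_R = 13.96

Technical coefficients a_ij = z_ij / X_j:
  a_RR = 146.25/975 = 0.15, a_HR = 97.5/975 = 0.10, a_TR = 48.75/975 = 0.05
  a_RH = 180/600 = 0.30, a_HH = 60/600 = 0.10, a_TH = 90/600 = 0.15
  a_RT = 80/800 = 0.10, a_HT = 200/800 = 0.25, a_TT = 240/800 = 0.30
I − A =
  [   0.85    -0.30    -0.10]
  [  -0.10     0.90    -0.25]
  [  -0.05    -0.15     0.70]
Cofactors of I−A, C_ij = (−1)^(i+j)·(minor ij) (rows/columns in the sector order above):
  C_11 = (0.90)(0.70) − (-0.25)(-0.15) = 0.5925
  C_12 = −[(-0.10)(0.70) − (-0.25)(-0.05)] = 0.0825
  C_13 = (-0.10)(-0.15) − (0.90)(-0.05) = 0.0600
  C_21 = −[(-0.30)(0.70) − (-0.10)(-0.15)] = 0.2250
  C_22 = (0.85)(0.70) − (-0.10)(-0.05) = 0.5900
  C_23 = −[(0.85)(-0.15) − (-0.30)(-0.05)] = 0.1425
  C_31 = (-0.30)(-0.25) − (-0.10)(0.90) = 0.1650
  C_32 = −[(0.85)(-0.25) − (-0.10)(-0.10)] = 0.2225
  C_33 = (0.85)(0.90) − (-0.30)(-0.10) = 0.7350
det(I−A) = Σ_j (I−A)_1j·C_1j = (0.85)(0.5925) + (-0.30)(0.0825) + (-0.10)(0.0600) = 0.472875
adj(I−A) = Cᵀ =
  [ 0.5925   0.2250   0.1650]
  [ 0.0825   0.5900   0.2225]
  [ 0.0600   0.1425   0.7350]
(I − A)⁻¹ = adj(I−A) / det(I−A) ≈
  [   1.2530     0.4758     0.3489]
  [   0.1745     1.2477     0.4705]
  [   0.1269     0.3013     1.5543]
Δx = (I − A)⁻¹ Δd with Δd having +40 in the Timber component and 0 elsewhere.
So Δx_R = L_RT · (+40), where L_RT = adj(I−A)_RT / det(I−A) = 0.1650 / 0.472875.
Δx_R = 0.1650 × (+40) / 0.472875 = 6.60 / 0.472875 ≈ 13.96.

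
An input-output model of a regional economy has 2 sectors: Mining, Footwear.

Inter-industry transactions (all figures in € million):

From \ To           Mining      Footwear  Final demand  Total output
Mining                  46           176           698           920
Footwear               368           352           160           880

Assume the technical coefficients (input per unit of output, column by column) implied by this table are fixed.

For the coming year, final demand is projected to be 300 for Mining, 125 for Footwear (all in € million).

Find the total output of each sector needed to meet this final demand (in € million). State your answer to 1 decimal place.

Technical coefficients a_ij = z_ij / X_j:
  a_11 = 46/920 = 0.05, a_21 = 368/920 = 0.40
  a_12 = 176/880 = 0.20, a_22 = 352/880 = 0.40
I − A =
  [   0.95    -0.20]
  [  -0.40     0.60]
det(I−A) = (0.95)(0.60) − (-0.20)(-0.40) = 0.4900
adj(I−A) = [[0.60, 0.20], [0.40, 0.95]]
(I − A)⁻¹ = adj(I−A) / det(I−A) ≈
  [   1.2245     0.4082]
  [   0.8163     1.9388]
x = (I − A)⁻¹ d = adj(I−A)·d / det(I−A), with det(I−A) = 0.4900:
  x_1 = (0.60·300 + 0.20·125) / 0.4900 = 205.00 / 0.4900 ≈ 418.4
  x_2 = (0.40·300 + 0.95·125) / 0.4900 = 238.75 / 0.4900 ≈ 487.2

x_1 = 418.4, x_2 = 487.2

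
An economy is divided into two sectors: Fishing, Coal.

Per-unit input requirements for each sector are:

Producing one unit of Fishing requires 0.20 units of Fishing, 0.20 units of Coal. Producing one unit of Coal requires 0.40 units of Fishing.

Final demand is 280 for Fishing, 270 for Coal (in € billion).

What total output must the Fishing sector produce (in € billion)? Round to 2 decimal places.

x_1 = 538.89

I − A =
  [   0.80    -0.40]
  [  -0.20     1.00]
det(I−A) = (0.80)(1.00) − (-0.40)(-0.20) = 0.7200
adj(I−A) = [[1.00, 0.40], [0.20, 0.80]]
(I − A)⁻¹ = adj(I−A) / det(I−A) ≈
  [   1.3889     0.5556]
  [   0.2778     1.1111]
x = (I − A)⁻¹ d = adj(I−A)·d / det(I−A), with det(I−A) = 0.7200:
  x_1 = (1.00·280 + 0.40·270) / 0.7200 = 388.00 / 0.7200 ≈ 538.89
  x_2 = (0.20·280 + 0.80·270) / 0.7200 = 272.00 / 0.7200 ≈ 377.78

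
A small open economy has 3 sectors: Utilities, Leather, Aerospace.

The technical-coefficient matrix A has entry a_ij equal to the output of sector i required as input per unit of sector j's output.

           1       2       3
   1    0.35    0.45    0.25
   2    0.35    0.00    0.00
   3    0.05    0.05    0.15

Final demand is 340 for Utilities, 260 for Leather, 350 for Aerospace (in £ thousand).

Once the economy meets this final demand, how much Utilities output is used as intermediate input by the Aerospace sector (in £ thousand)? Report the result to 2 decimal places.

z_13 = 130.44

I − A =
  [   0.65    -0.45    -0.25]
  [  -0.35     1.00     0.00]
  [  -0.05    -0.05     0.85]
Cofactors of I−A, C_ij = (−1)^(i+j)·(minor ij) (rows/columns in the sector order above):
  C_11 = (1.00)(0.85) − (0.00)(-0.05) = 0.8500
  C_12 = −[(-0.35)(0.85) − (0.00)(-0.05)] = 0.2975
  C_13 = (-0.35)(-0.05) − (1.00)(-0.05) = 0.0675
  C_21 = −[(-0.45)(0.85) − (-0.25)(-0.05)] = 0.3950
  C_22 = (0.65)(0.85) − (-0.25)(-0.05) = 0.5400
  C_23 = −[(0.65)(-0.05) − (-0.45)(-0.05)] = 0.0550
  C_31 = (-0.45)(0.00) − (-0.25)(1.00) = 0.2500
  C_32 = −[(0.65)(0.00) − (-0.25)(-0.35)] = 0.0875
  C_33 = (0.65)(1.00) − (-0.45)(-0.35) = 0.4925
det(I−A) = Σ_j (I−A)_1j·C_1j = (0.65)(0.8500) + (-0.45)(0.2975) + (-0.25)(0.0675) = 0.40175
adj(I−A) = Cᵀ =
  [ 0.8500   0.3950   0.2500]
  [ 0.2975   0.5400   0.0875]
  [ 0.0675   0.0550   0.4925]
(I − A)⁻¹ = adj(I−A) / det(I−A) ≈
  [   2.1157     0.9832     0.6223]
  [   0.7405     1.3441     0.2178]
  [   0.1680     0.1369     1.2259]
First solve x = (I − A)⁻¹ d = adj(I−A)·d / det(I−A); in particular x_3 = (0.0675·340 + 0.0550·260 + 0.4925·350) / 0.40175 = 209.625 / 0.40175 ≈ 521.7797.
Intermediate flow from 1 to 3: z_13 = a_13 · x_3 = 0.25 × 209.625 / 0.40175 = 52.40625 / 0.40175 ≈ 130.44.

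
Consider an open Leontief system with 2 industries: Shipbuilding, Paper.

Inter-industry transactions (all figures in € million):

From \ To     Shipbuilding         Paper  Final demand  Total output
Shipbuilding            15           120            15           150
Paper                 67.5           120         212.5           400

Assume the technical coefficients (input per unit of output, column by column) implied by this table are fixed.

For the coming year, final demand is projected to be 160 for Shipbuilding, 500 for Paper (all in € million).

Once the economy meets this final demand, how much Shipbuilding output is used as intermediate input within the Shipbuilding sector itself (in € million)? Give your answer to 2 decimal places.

z_SS = 52.93

Technical coefficients a_ij = z_ij / X_j:
  a_SS = 15/150 = 0.10, a_PS = 67.5/150 = 0.45
  a_SP = 120/400 = 0.30, a_PP = 120/400 = 0.30
I − A =
  [   0.90    -0.30]
  [  -0.45     0.70]
det(I−A) = (0.90)(0.70) − (-0.30)(-0.45) = 0.4950
adj(I−A) = [[0.70, 0.30], [0.45, 0.90]]
(I − A)⁻¹ = adj(I−A) / det(I−A) ≈
  [   1.4141     0.6061]
  [   0.9091     1.8182]
First solve x = (I − A)⁻¹ d = adj(I−A)·d / det(I−A); in particular x_S = (0.70·160 + 0.30·500) / 0.4950 = 262.00 / 0.4950 ≈ 529.2929.
Intermediate flow from S to S: z_SS = a_SS · x_S = 0.10 × 262.00 / 0.4950 = 26.20 / 0.4950 ≈ 52.93.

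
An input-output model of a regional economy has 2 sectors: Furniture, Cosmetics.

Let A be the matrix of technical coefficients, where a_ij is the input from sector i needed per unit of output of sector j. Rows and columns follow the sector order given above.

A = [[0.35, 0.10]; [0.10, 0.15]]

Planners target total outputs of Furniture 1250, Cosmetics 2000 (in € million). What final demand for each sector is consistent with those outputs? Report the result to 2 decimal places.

I − A =
  [   0.65    -0.10]
  [  -0.10     0.85]
d = (I − A) x:
  d_1 = (+0.65)·1250 + (-0.10)·2000 = 612.50
  d_2 = (-0.10)·1250 + (+0.85)·2000 = 1575.00

d_1 = 612.50, d_2 = 1575.00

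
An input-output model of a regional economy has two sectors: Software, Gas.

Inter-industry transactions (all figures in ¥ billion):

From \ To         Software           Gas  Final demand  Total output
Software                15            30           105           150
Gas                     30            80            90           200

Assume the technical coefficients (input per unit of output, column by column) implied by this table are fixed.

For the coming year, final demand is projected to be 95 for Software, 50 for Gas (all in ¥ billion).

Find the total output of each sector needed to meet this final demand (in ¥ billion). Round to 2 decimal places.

x_1 = 126.47, x_2 = 125.49

Technical coefficients a_ij = z_ij / X_j:
  a_11 = 15/150 = 0.10, a_21 = 30/150 = 0.20
  a_12 = 30/200 = 0.15, a_22 = 80/200 = 0.40
I − A =
  [   0.90    -0.15]
  [  -0.20     0.60]
det(I−A) = (0.90)(0.60) − (-0.15)(-0.20) = 0.5100
adj(I−A) = [[0.60, 0.15], [0.20, 0.90]]
(I − A)⁻¹ = adj(I−A) / det(I−A) ≈
  [   1.1765     0.2941]
  [   0.3922     1.7647]
x = (I − A)⁻¹ d = adj(I−A)·d / det(I−A), with det(I−A) = 0.5100:
  x_1 = (0.60·95 + 0.15·50) / 0.5100 = 64.50 / 0.5100 ≈ 126.47
  x_2 = (0.20·95 + 0.90·50) / 0.5100 = 64.00 / 0.5100 ≈ 125.49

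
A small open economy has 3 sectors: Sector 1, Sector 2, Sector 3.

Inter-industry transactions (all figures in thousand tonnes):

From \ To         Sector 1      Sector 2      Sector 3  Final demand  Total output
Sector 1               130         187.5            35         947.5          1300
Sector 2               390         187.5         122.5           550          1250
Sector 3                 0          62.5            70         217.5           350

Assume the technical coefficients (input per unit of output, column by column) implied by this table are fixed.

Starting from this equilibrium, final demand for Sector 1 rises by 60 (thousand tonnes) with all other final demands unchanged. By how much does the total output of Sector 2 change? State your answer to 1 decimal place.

Technical coefficients a_ij = z_ij / X_j:
  a_11 = 130/1300 = 0.10, a_21 = 390/1300 = 0.30, a_31 = 0/1300 = 0.00
  a_12 = 187.5/1250 = 0.15, a_22 = 187.5/1250 = 0.15, a_32 = 62.5/1250 = 0.05
  a_13 = 35/350 = 0.10, a_23 = 122.5/350 = 0.35, a_33 = 70/350 = 0.20
I − A =
  [   0.90    -0.15    -0.10]
  [  -0.30     0.85    -0.35]
  [   0.00    -0.05     0.80]
Cofactors of I−A, C_ij = (−1)^(i+j)·(minor ij) (rows/columns in the sector order above):
  C_11 = (0.85)(0.80) − (-0.35)(-0.05) = 0.6625
  C_12 = −[(-0.30)(0.80) − (-0.35)(0.00)] = 0.2400
  C_13 = (-0.30)(-0.05) − (0.85)(0.00) = 0.0150
  C_21 = −[(-0.15)(0.80) − (-0.10)(-0.05)] = 0.1250
  C_22 = (0.90)(0.80) − (-0.10)(0.00) = 0.7200
  C_23 = −[(0.90)(-0.05) − (-0.15)(0.00)] = 0.0450
  C_31 = (-0.15)(-0.35) − (-0.10)(0.85) = 0.1375
  C_32 = −[(0.90)(-0.35) − (-0.10)(-0.30)] = 0.3450
  C_33 = (0.90)(0.85) − (-0.15)(-0.30) = 0.7200
det(I−A) = Σ_j (I−A)_1j·C_1j = (0.90)(0.6625) + (-0.15)(0.2400) + (-0.10)(0.0150) = 0.55875
adj(I−A) = Cᵀ =
  [ 0.6625   0.1250   0.1375]
  [ 0.2400   0.7200   0.3450]
  [ 0.0150   0.0450   0.7200]
(I − A)⁻¹ = adj(I−A) / det(I−A) ≈
  [   1.1857     0.2237     0.2461]
  [   0.4295     1.2886     0.6174]
  [   0.0268     0.0805     1.2886]
Δx = (I − A)⁻¹ Δd with Δd having +60 in the Sector 1 component and 0 elsewhere.
So Δx_2 = L_21 · (+60), where L_21 = adj(I−A)_21 / det(I−A) = 0.2400 / 0.55875.
Δx_2 = 0.2400 × (+60) / 0.55875 = 14.40 / 0.55875 ≈ 25.8.

Δx_2 = 25.8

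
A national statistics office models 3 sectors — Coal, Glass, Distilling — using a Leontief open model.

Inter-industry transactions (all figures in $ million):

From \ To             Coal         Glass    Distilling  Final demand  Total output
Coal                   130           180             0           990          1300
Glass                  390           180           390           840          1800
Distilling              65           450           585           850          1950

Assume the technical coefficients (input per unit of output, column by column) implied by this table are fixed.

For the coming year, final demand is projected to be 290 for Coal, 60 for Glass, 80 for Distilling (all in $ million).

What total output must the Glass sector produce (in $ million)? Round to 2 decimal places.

x_2 = 232.00

Technical coefficients a_ij = z_ij / X_j:
  a_11 = 130/1300 = 0.10, a_21 = 390/1300 = 0.30, a_31 = 65/1300 = 0.05
  a_12 = 180/1800 = 0.10, a_22 = 180/1800 = 0.10, a_32 = 450/1800 = 0.25
  a_13 = 0/1950 = 0.00, a_23 = 390/1950 = 0.20, a_33 = 585/1950 = 0.30
I − A =
  [   0.90    -0.10     0.00]
  [  -0.30     0.90    -0.20]
  [  -0.05    -0.25     0.70]
Cofactors of I−A, C_ij = (−1)^(i+j)·(minor ij) (rows/columns in the sector order above):
  C_11 = (0.90)(0.70) − (-0.20)(-0.25) = 0.5800
  C_12 = −[(-0.30)(0.70) − (-0.20)(-0.05)] = 0.2200
  C_13 = (-0.30)(-0.25) − (0.90)(-0.05) = 0.1200
  C_21 = −[(-0.10)(0.70) − (0.00)(-0.25)] = 0.0700
  C_22 = (0.90)(0.70) − (0.00)(-0.05) = 0.6300
  C_23 = −[(0.90)(-0.25) − (-0.10)(-0.05)] = 0.2300
  C_31 = (-0.10)(-0.20) − (0.00)(0.90) = 0.0200
  C_32 = −[(0.90)(-0.20) − (0.00)(-0.30)] = 0.1800
  C_33 = (0.90)(0.90) − (-0.10)(-0.30) = 0.7800
det(I−A) = Σ_j (I−A)_1j·C_1j = (0.90)(0.5800) + (-0.10)(0.2200) + (0.00)(0.1200) = 0.5000
adj(I−A) = Cᵀ =
  [ 0.5800   0.0700   0.0200]
  [ 0.2200   0.6300   0.1800]
  [ 0.1200   0.2300   0.7800]
(I − A)⁻¹ = adj(I−A) / det(I−A) ≈
  [   1.1600     0.1400     0.0400]
  [   0.4400     1.2600     0.3600]
  [   0.2400     0.4600     1.5600]
x = (I − A)⁻¹ d = adj(I−A)·d / det(I−A), with det(I−A) = 0.5000:
  x_1 = (0.5800·290 + 0.0700·60 + 0.0200·80) / 0.5000 = 174.00 / 0.5000 = 348.00
  x_2 = (0.2200·290 + 0.6300·60 + 0.1800·80) / 0.5000 = 116.00 / 0.5000 = 232.00
  x_3 = (0.1200·290 + 0.2300·60 + 0.7800·80) / 0.5000 = 111.00 / 0.5000 = 222.00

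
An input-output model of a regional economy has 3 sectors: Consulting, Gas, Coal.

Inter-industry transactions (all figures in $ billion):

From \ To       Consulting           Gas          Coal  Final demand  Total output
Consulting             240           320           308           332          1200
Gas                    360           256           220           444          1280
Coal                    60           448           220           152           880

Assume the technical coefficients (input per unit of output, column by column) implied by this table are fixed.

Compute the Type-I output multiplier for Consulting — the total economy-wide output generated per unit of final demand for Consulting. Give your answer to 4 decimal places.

m_1 = 2.9846

Technical coefficients a_ij = z_ij / X_j:
  a_11 = 240/1200 = 0.20, a_21 = 360/1200 = 0.30, a_31 = 60/1200 = 0.05
  a_12 = 320/1280 = 0.25, a_22 = 256/1280 = 0.20, a_32 = 448/1280 = 0.35
  a_13 = 308/880 = 0.35, a_23 = 220/880 = 0.25, a_33 = 220/880 = 0.25
I − A =
  [   0.80    -0.25    -0.35]
  [  -0.30     0.80    -0.25]
  [  -0.05    -0.35     0.75]
Cofactors of I−A, C_ij = (−1)^(i+j)·(minor ij) (rows/columns in the sector order above):
  C_11 = (0.80)(0.75) − (-0.25)(-0.35) = 0.5125
  C_12 = −[(-0.30)(0.75) − (-0.25)(-0.05)] = 0.2375
  C_13 = (-0.30)(-0.35) − (0.80)(-0.05) = 0.1450
  C_21 = −[(-0.25)(0.75) − (-0.35)(-0.35)] = 0.3100
  C_22 = (0.80)(0.75) − (-0.35)(-0.05) = 0.5825
  C_23 = −[(0.80)(-0.35) − (-0.25)(-0.05)] = 0.2925
  C_31 = (-0.25)(-0.25) − (-0.35)(0.80) = 0.3425
  C_32 = −[(0.80)(-0.25) − (-0.35)(-0.30)] = 0.3050
  C_33 = (0.80)(0.80) − (-0.25)(-0.30) = 0.5650
det(I−A) = Σ_j (I−A)_1j·C_1j = (0.80)(0.5125) + (-0.25)(0.2375) + (-0.35)(0.1450) = 0.299875
adj(I−A) = Cᵀ =
  [ 0.5125   0.3100   0.3425]
  [ 0.2375   0.5825   0.3050]
  [ 0.1450   0.2925   0.5650]
(I − A)⁻¹ = adj(I−A) / det(I−A) ≈
  [   1.70905     1.03376     1.14214]
  [   0.79200     1.94248     1.01709]
  [   0.48353     0.97541     1.88412]
The output multiplier for sector j is the column-j sum of the Leontief inverse (I − A)⁻¹ = adj(I−A) / det(I−A).
Column 1 of adj(I−A): (0.5125, 0.2375, 0.1450); det(I−A) = 0.299875.
m_1 = (0.5125 + 0.2375 + 0.1450) / 0.299875 = 0.895 / 0.299875 ≈ 2.9846.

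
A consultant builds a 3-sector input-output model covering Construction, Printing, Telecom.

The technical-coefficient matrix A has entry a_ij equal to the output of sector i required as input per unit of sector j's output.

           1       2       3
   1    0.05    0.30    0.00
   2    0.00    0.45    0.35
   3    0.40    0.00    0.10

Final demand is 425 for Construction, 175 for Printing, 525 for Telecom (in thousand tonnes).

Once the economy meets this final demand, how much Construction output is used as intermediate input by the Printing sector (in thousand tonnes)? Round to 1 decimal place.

I − A =
  [   0.95    -0.30     0.00]
  [   0.00     0.55    -0.35]
  [  -0.40     0.00     0.90]
Cofactors of I−A, C_ij = (−1)^(i+j)·(minor ij) (rows/columns in the sector order above):
  C_11 = (0.55)(0.90) − (-0.35)(0.00) = 0.4950
  C_12 = −[(0.00)(0.90) − (-0.35)(-0.40)] = 0.1400
  C_13 = (0.00)(0.00) − (0.55)(-0.40) = 0.2200
  C_21 = −[(-0.30)(0.90) − (0.00)(0.00)] = 0.2700
  C_22 = (0.95)(0.90) − (0.00)(-0.40) = 0.8550
  C_23 = −[(0.95)(0.00) − (-0.30)(-0.40)] = 0.1200
  C_31 = (-0.30)(-0.35) − (0.00)(0.55) = 0.1050
  C_32 = −[(0.95)(-0.35) − (0.00)(0.00)] = 0.3325
  C_33 = (0.95)(0.55) − (-0.30)(0.00) = 0.5225
det(I−A) = Σ_j (I−A)_1j·C_1j = (0.95)(0.4950) + (-0.30)(0.1400) + (0.00)(0.2200) = 0.42825
adj(I−A) = Cᵀ =
  [ 0.4950   0.2700   0.1050]
  [ 0.1400   0.8550   0.3325]
  [ 0.2200   0.1200   0.5225]
(I − A)⁻¹ = adj(I−A) / det(I−A) ≈
  [   1.1559     0.6305     0.2452]
  [   0.3269     1.9965     0.7764]
  [   0.5137     0.2802     1.2201]
First solve x = (I − A)⁻¹ d = adj(I−A)·d / det(I−A); in particular x_2 = (0.1400·425 + 0.8550·175 + 0.3325·525) / 0.42825 = 383.6875 / 0.42825 ≈ 895.943.
Intermediate flow from 1 to 2: z_12 = a_12 · x_2 = 0.30 × 383.6875 / 0.42825 = 115.10625 / 0.42825 ≈ 268.8.

z_12 = 268.8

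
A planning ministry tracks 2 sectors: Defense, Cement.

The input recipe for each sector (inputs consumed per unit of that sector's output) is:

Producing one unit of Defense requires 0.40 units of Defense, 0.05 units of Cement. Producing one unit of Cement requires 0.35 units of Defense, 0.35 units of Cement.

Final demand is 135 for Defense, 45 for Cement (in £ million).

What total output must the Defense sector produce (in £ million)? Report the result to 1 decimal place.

I − A =
  [   0.60    -0.35]
  [  -0.05     0.65]
det(I−A) = (0.60)(0.65) − (-0.35)(-0.05) = 0.3725
adj(I−A) = [[0.65, 0.35], [0.05, 0.60]]
(I − A)⁻¹ = adj(I−A) / det(I−A) ≈
  [   1.7450     0.9396]
  [   0.1342     1.6107]
x = (I − A)⁻¹ d = adj(I−A)·d / det(I−A), with det(I−A) = 0.3725:
  x_1 = (0.65·135 + 0.35·45) / 0.3725 = 103.50 / 0.3725 ≈ 277.9
  x_2 = (0.05·135 + 0.60·45) / 0.3725 = 33.75 / 0.3725 ≈ 90.6

x_1 = 277.9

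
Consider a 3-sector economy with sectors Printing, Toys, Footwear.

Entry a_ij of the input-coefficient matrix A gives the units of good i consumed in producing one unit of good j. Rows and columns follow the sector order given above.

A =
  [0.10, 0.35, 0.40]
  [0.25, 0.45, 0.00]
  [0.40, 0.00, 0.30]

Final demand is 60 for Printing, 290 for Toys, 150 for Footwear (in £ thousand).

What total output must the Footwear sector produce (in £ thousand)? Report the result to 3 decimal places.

I − A =
  [   0.90    -0.35    -0.40]
  [  -0.25     0.55     0.00]
  [  -0.40     0.00     0.70]
Cofactors of I−A, C_ij = (−1)^(i+j)·(minor ij) (rows/columns in the sector order above):
  C_11 = (0.55)(0.70) − (0.00)(0.00) = 0.3850
  C_12 = −[(-0.25)(0.70) − (0.00)(-0.40)] = 0.1750
  C_13 = (-0.25)(0.00) − (0.55)(-0.40) = 0.2200
  C_21 = −[(-0.35)(0.70) − (-0.40)(0.00)] = 0.2450
  C_22 = (0.90)(0.70) − (-0.40)(-0.40) = 0.4700
  C_23 = −[(0.90)(0.00) − (-0.35)(-0.40)] = 0.1400
  C_31 = (-0.35)(0.00) − (-0.40)(0.55) = 0.2200
  C_32 = −[(0.90)(0.00) − (-0.40)(-0.25)] = 0.1000
  C_33 = (0.90)(0.55) − (-0.35)(-0.25) = 0.4075
det(I−A) = Σ_j (I−A)_1j·C_1j = (0.90)(0.3850) + (-0.35)(0.1750) + (-0.40)(0.2200) = 0.19725
adj(I−A) = Cᵀ =
  [ 0.3850   0.2450   0.2200]
  [ 0.1750   0.4700   0.1000]
  [ 0.2200   0.1400   0.4075]
(I − A)⁻¹ = adj(I−A) / det(I−A) ≈
  [   1.9518     1.2421     1.1153]
  [   0.8872     2.3828     0.5070]
  [   1.1153     0.7098     2.0659]
x = (I − A)⁻¹ d = adj(I−A)·d / det(I−A), with det(I−A) = 0.19725:
  x_1 = (0.3850·60 + 0.2450·290 + 0.2200·150) / 0.19725 = 127.15 / 0.19725 ≈ 644.613
  x_2 = (0.1750·60 + 0.4700·290 + 0.1000·150) / 0.19725 = 161.80 / 0.19725 ≈ 820.279
  x_3 = (0.2200·60 + 0.1400·290 + 0.4075·150) / 0.19725 = 114.925 / 0.19725 ≈ 582.636

x_3 = 582.636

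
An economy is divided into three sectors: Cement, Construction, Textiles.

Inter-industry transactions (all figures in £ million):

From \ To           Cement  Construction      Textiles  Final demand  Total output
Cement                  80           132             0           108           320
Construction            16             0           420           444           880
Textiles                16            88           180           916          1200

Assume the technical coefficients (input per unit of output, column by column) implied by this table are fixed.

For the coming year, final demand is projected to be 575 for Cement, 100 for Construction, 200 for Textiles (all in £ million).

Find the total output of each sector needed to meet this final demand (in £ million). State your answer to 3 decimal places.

x_1 = 816.729, x_2 = 250.311, x_3 = 312.785

Technical coefficients a_ij = z_ij / X_j:
  a_11 = 80/320 = 0.25, a_21 = 16/320 = 0.05, a_31 = 16/320 = 0.05
  a_12 = 132/880 = 0.15, a_22 = 0/880 = 0.00, a_32 = 88/880 = 0.10
  a_13 = 0/1200 = 0.00, a_23 = 420/1200 = 0.35, a_33 = 180/1200 = 0.15
I − A =
  [   0.75    -0.15     0.00]
  [  -0.05     1.00    -0.35]
  [  -0.05    -0.10     0.85]
Cofactors of I−A, C_ij = (−1)^(i+j)·(minor ij) (rows/columns in the sector order above):
  C_11 = (1.00)(0.85) − (-0.35)(-0.10) = 0.8150
  C_12 = −[(-0.05)(0.85) − (-0.35)(-0.05)] = 0.0600
  C_13 = (-0.05)(-0.10) − (1.00)(-0.05) = 0.0550
  C_21 = −[(-0.15)(0.85) − (0.00)(-0.10)] = 0.1275
  C_22 = (0.75)(0.85) − (0.00)(-0.05) = 0.6375
  C_23 = −[(0.75)(-0.10) − (-0.15)(-0.05)] = 0.0825
  C_31 = (-0.15)(-0.35) − (0.00)(1.00) = 0.0525
  C_32 = −[(0.75)(-0.35) − (0.00)(-0.05)] = 0.2625
  C_33 = (0.75)(1.00) − (-0.15)(-0.05) = 0.7425
det(I−A) = Σ_j (I−A)_1j·C_1j = (0.75)(0.8150) + (-0.15)(0.0600) + (0.00)(0.0550) = 0.60225
adj(I−A) = Cᵀ =
  [ 0.8150   0.1275   0.0525]
  [ 0.0600   0.6375   0.2625]
  [ 0.0550   0.0825   0.7425]
(I − A)⁻¹ = adj(I−A) / det(I−A) ≈
  [   1.3533     0.2117     0.0872]
  [   0.0996     1.0585     0.4359]
  [   0.0913     0.1370     1.2329]
x = (I − A)⁻¹ d = adj(I−A)·d / det(I−A), with det(I−A) = 0.60225:
  x_1 = (0.8150·575 + 0.1275·100 + 0.0525·200) / 0.60225 = 491.875 / 0.60225 ≈ 816.729
  x_2 = (0.0600·575 + 0.6375·100 + 0.2625·200) / 0.60225 = 150.75 / 0.60225 ≈ 250.311
  x_3 = (0.0550·575 + 0.0825·100 + 0.7425·200) / 0.60225 = 188.375 / 0.60225 ≈ 312.785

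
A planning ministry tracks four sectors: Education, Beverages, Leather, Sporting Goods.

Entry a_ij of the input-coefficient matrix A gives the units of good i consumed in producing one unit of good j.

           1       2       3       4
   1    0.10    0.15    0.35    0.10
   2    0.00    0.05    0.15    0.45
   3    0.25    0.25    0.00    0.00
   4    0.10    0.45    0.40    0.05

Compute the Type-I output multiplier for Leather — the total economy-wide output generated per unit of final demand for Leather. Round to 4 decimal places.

m_3 = 3.7401

I − A =
  [   0.90    -0.15    -0.35    -0.10]
  [   0.00     0.95    -0.15    -0.45]
  [  -0.25    -0.25     1.00     0.00]
  [  -0.10    -0.45    -0.40     0.95]
Compute the cofactors C_ij = (−1)^(i+j)·(3×3 minor ij) of I−A; the adjugate is their transpose:
adj(I−A) = Cᵀ =
  [ 0.619375   0.280625   0.338125   0.198125]
  [ 0.125625   0.751875   0.304500   0.369375]
  [ 0.186250   0.258125   0.613750   0.141875]
  [ 0.203125   0.494375   0.438250   0.732500]
det(I−A) = Σ_j (I−A)_1j·C_1j = (0.90)(0.619375) + (-0.15)(0.125625) + (-0.35)(0.186250) + (-0.10)(0.203125) = 0.45309375
(I − A)⁻¹ = adj(I−A) / det(I−A) ≈
  [   1.36699     0.61935     0.74626     0.43727]
  [   0.27726     1.65942     0.67205     0.81523]
  [   0.41106     0.56969     1.35458     0.31313]
  [   0.44831     1.09111     0.96724     1.61666]
The output multiplier for sector j is the column-j sum of the Leontief inverse (I − A)⁻¹ = adj(I−A) / det(I−A).
Column 3 of adj(I−A): (0.338125, 0.304500, 0.613750, 0.438250); det(I−A) = 0.45309375.
m_3 = (0.338125 + 0.304500 + 0.613750 + 0.438250) / 0.45309375 = 1.694625 / 0.45309375 ≈ 3.7401.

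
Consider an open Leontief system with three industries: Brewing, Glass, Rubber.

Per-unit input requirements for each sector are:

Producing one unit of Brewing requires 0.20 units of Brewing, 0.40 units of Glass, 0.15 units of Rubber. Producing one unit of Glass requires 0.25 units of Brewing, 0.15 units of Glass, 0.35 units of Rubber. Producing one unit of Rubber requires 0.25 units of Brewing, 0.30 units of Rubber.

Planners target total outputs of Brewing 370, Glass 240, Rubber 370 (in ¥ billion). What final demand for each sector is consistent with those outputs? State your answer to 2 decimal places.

I − A =
  [   0.80    -0.25    -0.25]
  [  -0.40     0.85     0.00]
  [  -0.15    -0.35     0.70]
d = (I − A) x:
  d_1 = (+0.80)·370 + (-0.25)·240 + (-0.25)·370 = 143.50
  d_2 = (-0.40)·370 + (+0.85)·240 + (+0.00)·370 = 56.00
  d_3 = (-0.15)·370 + (-0.35)·240 + (+0.70)·370 = 119.50

d_1 = 143.50, d_2 = 56.00, d_3 = 119.50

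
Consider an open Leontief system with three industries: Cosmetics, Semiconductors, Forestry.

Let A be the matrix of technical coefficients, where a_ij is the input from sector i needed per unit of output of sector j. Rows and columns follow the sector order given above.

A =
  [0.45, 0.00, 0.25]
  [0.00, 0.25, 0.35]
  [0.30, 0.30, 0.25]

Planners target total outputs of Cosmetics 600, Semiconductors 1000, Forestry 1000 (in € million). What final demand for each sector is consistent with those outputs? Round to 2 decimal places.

d_1 = 80.00, d_2 = 400.00, d_3 = 270.00

I − A =
  [   0.55     0.00    -0.25]
  [   0.00     0.75    -0.35]
  [  -0.30    -0.30     0.75]
d = (I − A) x:
  d_1 = (+0.55)·600 + (+0.00)·1000 + (-0.25)·1000 = 80.00
  d_2 = (+0.00)·600 + (+0.75)·1000 + (-0.35)·1000 = 400.00
  d_3 = (-0.30)·600 + (-0.30)·1000 + (+0.75)·1000 = 270.00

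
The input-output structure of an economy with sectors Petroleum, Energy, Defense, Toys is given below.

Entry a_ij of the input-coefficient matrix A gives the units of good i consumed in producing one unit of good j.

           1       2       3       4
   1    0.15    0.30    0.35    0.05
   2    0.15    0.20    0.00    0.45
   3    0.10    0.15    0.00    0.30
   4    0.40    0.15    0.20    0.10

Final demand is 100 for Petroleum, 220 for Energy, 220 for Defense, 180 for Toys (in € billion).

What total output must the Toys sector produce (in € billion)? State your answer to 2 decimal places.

I − A =
  [   0.85    -0.30    -0.35    -0.05]
  [  -0.15     0.80     0.00    -0.45]
  [  -0.10    -0.15     1.00    -0.30]
  [  -0.40    -0.15    -0.20     0.90]
Compute the cofactors C_ij = (−1)^(i+j)·(3×3 minor ij) of I−A; the adjugate is their transpose:
adj(I−A) = Cᵀ =
  [ 0.591000   0.324000   0.263375   0.282625]
  [ 0.315000   0.619500   0.188250   0.390000]
  [ 0.215250   0.213750   0.443000   0.266500]
  [ 0.363000   0.294750   0.246875   0.599125]
det(I−A) = Σ_j (I−A)_1j·C_1j = (0.85)(0.591000) + (-0.30)(0.315000) + (-0.35)(0.215250) + (-0.05)(0.363000) = 0.3143625
(I − A)⁻¹ = adj(I−A) / det(I−A) ≈
  [   1.8800     1.0307     0.8378     0.8990]
  [   1.0020     1.9707     0.5988     1.2406]
  [   0.6847     0.6799     1.4092     0.8477]
  [   1.1547     0.9376     0.7853     1.9058]
x = (I − A)⁻¹ d = adj(I−A)·d / det(I−A), with det(I−A) = 0.3143625:
  x_1 = (0.591000·100 + 0.324000·220 + 0.263375·220 + 0.282625·180) / 0.3143625 = 239.195 / 0.3143625 ≈ 760.89
  x_2 = (0.315000·100 + 0.619500·220 + 0.188250·220 + 0.390000·180) / 0.3143625 = 279.405 / 0.3143625 ≈ 888.80
  x_3 = (0.215250·100 + 0.213750·220 + 0.443000·220 + 0.266500·180) / 0.3143625 = 213.98 / 0.3143625 ≈ 680.68
  x_4 = (0.363000·100 + 0.294750·220 + 0.246875·220 + 0.599125·180) / 0.3143625 = 263.30 / 0.3143625 ≈ 837.57

x_4 = 837.57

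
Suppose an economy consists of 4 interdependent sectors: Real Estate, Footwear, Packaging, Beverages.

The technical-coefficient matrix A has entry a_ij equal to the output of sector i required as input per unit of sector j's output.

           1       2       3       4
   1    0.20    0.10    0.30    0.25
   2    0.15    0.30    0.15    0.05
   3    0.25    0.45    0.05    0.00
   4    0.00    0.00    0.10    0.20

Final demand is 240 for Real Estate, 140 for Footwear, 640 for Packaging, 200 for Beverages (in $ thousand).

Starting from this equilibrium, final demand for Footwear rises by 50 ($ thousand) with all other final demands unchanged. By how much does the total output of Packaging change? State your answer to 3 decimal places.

Δx_3 = 51.025

I − A =
  [   0.80    -0.10    -0.30    -0.25]
  [  -0.15     0.70    -0.15    -0.05]
  [  -0.25    -0.45     0.95     0.00]
  [   0.00     0.00    -0.10     0.80]
Compute the cofactors C_ij = (−1)^(i+j)·(3×3 minor ij) of I−A; the adjugate is their transpose:
adj(I−A) = Cᵀ =
  [ 0.475750   0.195250   0.198000   0.160875]
  [ 0.145250   0.541750   0.139750   0.079250]
  [ 0.194000   0.308000   0.436000   0.079875]
  [ 0.024250   0.038500   0.054500   0.387250]
det(I−A) = Σ_j (I−A)_1j·C_1j = (0.80)(0.475750) + (-0.10)(0.145250) + (-0.30)(0.194000) + (-0.25)(0.024250) = 0.3018125
(I − A)⁻¹ = adj(I−A) / det(I−A) ≈
  [   1.5763     0.6469     0.6560     0.5330]
  [   0.4813     1.7950     0.4630     0.2626]
  [   0.6428     1.0205     1.4446     0.2647]
  [   0.0803     0.1276     0.1806     1.2831]
Δx = (I − A)⁻¹ Δd with Δd having +50 in the Footwear component and 0 elsewhere.
So Δx_3 = L_32 · (+50), where L_32 = adj(I−A)_32 / det(I−A) = 0.308000 / 0.3018125.
Δx_3 = 0.308000 × (+50) / 0.3018125 = 15.40 / 0.3018125 ≈ 51.025.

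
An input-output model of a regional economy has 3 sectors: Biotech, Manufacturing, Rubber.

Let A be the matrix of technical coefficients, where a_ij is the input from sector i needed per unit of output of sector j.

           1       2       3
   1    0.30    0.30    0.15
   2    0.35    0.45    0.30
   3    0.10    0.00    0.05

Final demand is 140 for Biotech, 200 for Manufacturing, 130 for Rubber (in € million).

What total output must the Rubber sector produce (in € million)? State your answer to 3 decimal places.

x_3 = 201.407

I − A =
  [   0.70    -0.30    -0.15]
  [  -0.35     0.55    -0.30]
  [  -0.10     0.00     0.95]
Cofactors of I−A, C_ij = (−1)^(i+j)·(minor ij) (rows/columns in the sector order above):
  C_11 = (0.55)(0.95) − (-0.30)(0.00) = 0.5225
  C_12 = −[(-0.35)(0.95) − (-0.30)(-0.10)] = 0.3625
  C_13 = (-0.35)(0.00) − (0.55)(-0.10) = 0.0550
  C_21 = −[(-0.30)(0.95) − (-0.15)(0.00)] = 0.2850
  C_22 = (0.70)(0.95) − (-0.15)(-0.10) = 0.6500
  C_23 = −[(0.70)(0.00) − (-0.30)(-0.10)] = 0.0300
  C_31 = (-0.30)(-0.30) − (-0.15)(0.55) = 0.1725
  C_32 = −[(0.70)(-0.30) − (-0.15)(-0.35)] = 0.2625
  C_33 = (0.70)(0.55) − (-0.30)(-0.35) = 0.2800
det(I−A) = Σ_j (I−A)_1j·C_1j = (0.70)(0.5225) + (-0.30)(0.3625) + (-0.15)(0.0550) = 0.24875
adj(I−A) = Cᵀ =
  [ 0.5225   0.2850   0.1725]
  [ 0.3625   0.6500   0.2625]
  [ 0.0550   0.0300   0.2800]
(I − A)⁻¹ = adj(I−A) / det(I−A) ≈
  [   2.1005     1.1457     0.6935]
  [   1.4573     2.6131     1.0553]
  [   0.2211     0.1206     1.1256]
x = (I − A)⁻¹ d = adj(I−A)·d / det(I−A), with det(I−A) = 0.24875:
  x_1 = (0.5225·140 + 0.2850·200 + 0.1725·130) / 0.24875 = 152.575 / 0.24875 ≈ 613.367
  x_2 = (0.3625·140 + 0.6500·200 + 0.2625·130) / 0.24875 = 214.875 / 0.24875 ≈ 863.819
  x_3 = (0.0550·140 + 0.0300·200 + 0.2800·130) / 0.24875 = 50.10 / 0.24875 ≈ 201.407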